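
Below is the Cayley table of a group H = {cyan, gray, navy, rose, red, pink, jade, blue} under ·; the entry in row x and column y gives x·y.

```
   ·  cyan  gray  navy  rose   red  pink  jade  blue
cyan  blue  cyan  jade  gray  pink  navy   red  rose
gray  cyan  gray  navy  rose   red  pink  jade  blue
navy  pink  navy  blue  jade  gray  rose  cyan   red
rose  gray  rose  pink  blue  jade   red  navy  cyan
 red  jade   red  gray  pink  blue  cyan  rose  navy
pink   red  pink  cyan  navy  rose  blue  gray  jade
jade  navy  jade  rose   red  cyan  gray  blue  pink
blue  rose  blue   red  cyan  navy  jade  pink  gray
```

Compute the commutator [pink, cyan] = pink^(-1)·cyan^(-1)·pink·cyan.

blue

Identity is gray; from the table pink^(-1) = jade and cyan^(-1) = rose.
jade·rose = red
red·pink = cyan
cyan·cyan = blue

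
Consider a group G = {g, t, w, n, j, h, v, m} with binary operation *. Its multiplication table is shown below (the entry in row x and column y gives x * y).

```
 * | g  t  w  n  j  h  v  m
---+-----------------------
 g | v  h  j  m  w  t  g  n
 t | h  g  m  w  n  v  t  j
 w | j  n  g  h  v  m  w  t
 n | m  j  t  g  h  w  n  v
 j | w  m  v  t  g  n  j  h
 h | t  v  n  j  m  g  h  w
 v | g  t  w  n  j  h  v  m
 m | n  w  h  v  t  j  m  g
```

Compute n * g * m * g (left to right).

v

n * g = m
m * m = g
g * g = v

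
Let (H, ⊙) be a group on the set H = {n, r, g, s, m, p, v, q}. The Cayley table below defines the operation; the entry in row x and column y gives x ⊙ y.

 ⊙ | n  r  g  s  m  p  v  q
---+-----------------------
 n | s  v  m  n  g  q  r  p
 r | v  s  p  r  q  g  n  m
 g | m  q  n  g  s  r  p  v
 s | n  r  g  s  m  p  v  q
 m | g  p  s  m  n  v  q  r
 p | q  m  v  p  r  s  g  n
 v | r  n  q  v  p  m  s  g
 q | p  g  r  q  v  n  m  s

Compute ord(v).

2

The identity element is s (its row matches the header).
v^1 = v
v^2 = v ⊙ v = s
The first power of v equal to the identity is v^2, so ord(v) = 2.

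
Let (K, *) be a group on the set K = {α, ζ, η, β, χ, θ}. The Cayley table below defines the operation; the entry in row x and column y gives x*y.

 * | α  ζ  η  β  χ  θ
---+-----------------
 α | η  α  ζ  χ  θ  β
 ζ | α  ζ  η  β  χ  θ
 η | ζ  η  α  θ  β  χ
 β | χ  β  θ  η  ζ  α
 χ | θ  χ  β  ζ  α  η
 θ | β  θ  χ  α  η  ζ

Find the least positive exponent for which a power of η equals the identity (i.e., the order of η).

3

The identity element is ζ (its row matches the header).
η^1 = η
η^2 = η*η = α
η^3 = α*η = ζ
The first power of η equal to the identity is η^3, so ord(η) = 3.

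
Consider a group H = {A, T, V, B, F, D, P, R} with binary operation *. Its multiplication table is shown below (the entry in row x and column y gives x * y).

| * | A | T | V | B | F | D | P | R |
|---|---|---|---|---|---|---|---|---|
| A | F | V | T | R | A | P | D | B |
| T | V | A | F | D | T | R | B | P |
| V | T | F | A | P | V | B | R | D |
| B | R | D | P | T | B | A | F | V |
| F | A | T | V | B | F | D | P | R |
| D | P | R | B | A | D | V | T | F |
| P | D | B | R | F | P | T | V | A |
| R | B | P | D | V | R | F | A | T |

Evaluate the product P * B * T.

P * B = F
F * T = T
(Structurally, H here is isomorphic to the cyclic group Z_8.)

T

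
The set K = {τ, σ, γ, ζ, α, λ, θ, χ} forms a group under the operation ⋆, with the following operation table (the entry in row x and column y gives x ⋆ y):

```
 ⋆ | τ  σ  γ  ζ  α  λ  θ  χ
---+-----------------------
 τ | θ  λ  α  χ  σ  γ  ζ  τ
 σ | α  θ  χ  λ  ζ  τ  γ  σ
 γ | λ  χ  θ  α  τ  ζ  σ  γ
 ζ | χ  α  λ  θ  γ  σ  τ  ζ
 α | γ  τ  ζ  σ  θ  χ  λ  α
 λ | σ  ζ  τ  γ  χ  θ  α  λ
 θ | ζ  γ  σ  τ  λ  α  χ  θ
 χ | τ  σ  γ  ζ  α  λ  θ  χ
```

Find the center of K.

{θ, χ}

An element z is central iff its row equals its column in the table.
For γ: γ ⋆ λ = ζ ≠ τ = λ ⋆ γ, so γ ∉ Z.
Checking each element this way leaves Z(K) = {θ, χ}.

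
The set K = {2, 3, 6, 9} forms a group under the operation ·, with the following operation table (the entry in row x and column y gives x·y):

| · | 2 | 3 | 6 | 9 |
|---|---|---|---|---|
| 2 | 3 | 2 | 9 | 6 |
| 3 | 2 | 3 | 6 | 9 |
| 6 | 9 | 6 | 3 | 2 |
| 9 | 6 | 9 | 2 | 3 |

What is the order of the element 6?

The identity element is 3 (its row matches the header).
6^1 = 6
6^2 = 6·6 = 3
The first power of 6 equal to the identity is 6^2, so ord(6) = 2.
(Structurally, K here is isomorphic to the Klein four-group V_4.)

2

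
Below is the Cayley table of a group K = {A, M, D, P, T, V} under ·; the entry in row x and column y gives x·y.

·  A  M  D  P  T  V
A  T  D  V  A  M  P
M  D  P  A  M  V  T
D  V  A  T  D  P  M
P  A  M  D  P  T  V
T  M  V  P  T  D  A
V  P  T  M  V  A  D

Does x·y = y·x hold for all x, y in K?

Yes

Check whether the table is symmetric across its main diagonal.
Every entry (row x, col y) equals the entry (row y, col x), so K is abelian.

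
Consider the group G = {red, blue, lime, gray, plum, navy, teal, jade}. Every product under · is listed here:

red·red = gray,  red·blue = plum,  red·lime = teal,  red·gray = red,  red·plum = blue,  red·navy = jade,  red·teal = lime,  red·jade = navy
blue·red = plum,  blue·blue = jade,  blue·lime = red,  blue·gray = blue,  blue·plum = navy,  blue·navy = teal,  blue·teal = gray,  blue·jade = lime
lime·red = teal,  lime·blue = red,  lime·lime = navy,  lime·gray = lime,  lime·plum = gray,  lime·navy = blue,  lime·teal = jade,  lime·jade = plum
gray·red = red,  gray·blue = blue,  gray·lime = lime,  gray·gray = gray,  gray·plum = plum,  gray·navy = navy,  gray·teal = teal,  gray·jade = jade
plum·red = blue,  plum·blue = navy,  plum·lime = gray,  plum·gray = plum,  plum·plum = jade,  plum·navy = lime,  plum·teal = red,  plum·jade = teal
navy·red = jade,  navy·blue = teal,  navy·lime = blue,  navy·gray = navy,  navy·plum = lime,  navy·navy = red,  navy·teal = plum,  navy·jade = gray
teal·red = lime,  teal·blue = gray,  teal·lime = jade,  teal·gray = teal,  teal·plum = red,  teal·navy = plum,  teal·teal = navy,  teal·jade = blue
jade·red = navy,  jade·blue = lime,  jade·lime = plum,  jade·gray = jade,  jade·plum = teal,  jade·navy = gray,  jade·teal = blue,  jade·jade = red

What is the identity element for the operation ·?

gray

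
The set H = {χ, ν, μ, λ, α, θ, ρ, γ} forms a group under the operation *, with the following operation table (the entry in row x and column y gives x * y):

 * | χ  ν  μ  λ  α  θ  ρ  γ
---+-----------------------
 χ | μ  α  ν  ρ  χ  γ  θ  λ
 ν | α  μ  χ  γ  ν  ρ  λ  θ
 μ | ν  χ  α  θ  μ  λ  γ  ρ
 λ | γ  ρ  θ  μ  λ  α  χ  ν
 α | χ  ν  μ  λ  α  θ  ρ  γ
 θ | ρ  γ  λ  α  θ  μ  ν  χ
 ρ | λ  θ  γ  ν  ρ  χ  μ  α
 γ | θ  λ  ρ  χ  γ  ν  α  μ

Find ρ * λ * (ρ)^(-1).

The identity is α. In row ρ, the entry α sits in column γ, so ρ^(-1) = γ.
ρ * λ = ν
ν * γ = θ

θ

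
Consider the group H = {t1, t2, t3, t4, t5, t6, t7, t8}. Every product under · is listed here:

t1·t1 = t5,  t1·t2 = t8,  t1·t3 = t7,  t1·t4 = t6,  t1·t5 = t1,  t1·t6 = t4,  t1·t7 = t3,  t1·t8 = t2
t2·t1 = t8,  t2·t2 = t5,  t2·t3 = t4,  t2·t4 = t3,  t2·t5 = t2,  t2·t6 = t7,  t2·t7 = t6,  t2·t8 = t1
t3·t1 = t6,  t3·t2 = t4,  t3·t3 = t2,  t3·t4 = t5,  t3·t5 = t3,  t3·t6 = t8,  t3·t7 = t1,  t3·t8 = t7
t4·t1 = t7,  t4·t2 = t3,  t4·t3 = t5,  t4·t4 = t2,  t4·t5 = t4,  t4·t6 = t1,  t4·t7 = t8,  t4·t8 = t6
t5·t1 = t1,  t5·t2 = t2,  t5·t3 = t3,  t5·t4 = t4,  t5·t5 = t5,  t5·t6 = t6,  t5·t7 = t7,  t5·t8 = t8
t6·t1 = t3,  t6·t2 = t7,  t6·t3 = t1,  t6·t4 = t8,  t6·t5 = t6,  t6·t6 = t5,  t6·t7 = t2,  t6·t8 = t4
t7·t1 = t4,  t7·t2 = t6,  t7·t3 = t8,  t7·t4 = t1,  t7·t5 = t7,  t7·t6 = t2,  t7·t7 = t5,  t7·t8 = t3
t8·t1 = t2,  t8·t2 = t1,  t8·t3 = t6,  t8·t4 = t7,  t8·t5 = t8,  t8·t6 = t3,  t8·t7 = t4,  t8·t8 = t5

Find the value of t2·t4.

t3

Read row t2, column t4: t2·t4 = t3.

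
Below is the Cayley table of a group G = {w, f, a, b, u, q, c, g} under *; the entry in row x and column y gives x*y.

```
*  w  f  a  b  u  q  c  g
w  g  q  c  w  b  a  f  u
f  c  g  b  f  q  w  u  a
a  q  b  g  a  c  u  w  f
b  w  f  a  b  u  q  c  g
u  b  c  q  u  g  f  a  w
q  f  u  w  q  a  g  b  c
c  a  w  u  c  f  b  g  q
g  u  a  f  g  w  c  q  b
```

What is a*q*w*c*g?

q

a*q = u
u*w = b
b*c = c
c*g = q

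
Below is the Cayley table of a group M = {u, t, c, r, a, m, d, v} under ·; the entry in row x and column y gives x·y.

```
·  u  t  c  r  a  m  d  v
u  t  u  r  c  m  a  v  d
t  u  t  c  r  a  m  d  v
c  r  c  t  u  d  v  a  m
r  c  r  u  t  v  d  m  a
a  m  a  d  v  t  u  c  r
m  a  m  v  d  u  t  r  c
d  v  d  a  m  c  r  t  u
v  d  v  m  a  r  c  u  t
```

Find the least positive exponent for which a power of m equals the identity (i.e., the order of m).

2

The identity element is t (its row matches the header).
m^1 = m
m^2 = m·m = t
The first power of m equal to the identity is m^2, so ord(m) = 2.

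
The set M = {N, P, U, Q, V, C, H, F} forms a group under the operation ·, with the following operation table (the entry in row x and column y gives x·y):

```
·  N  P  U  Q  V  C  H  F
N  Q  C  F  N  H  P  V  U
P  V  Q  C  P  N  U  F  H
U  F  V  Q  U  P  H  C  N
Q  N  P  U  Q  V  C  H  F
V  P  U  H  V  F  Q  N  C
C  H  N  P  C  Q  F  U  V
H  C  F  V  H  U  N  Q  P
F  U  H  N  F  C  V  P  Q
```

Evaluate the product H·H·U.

H·H = Q
Q·U = U

U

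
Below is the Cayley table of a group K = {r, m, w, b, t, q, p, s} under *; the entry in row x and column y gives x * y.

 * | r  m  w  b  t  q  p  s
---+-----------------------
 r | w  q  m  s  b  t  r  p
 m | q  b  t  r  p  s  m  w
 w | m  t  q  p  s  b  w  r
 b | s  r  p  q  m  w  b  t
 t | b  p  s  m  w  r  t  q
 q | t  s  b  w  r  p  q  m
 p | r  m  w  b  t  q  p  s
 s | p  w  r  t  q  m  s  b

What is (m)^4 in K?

q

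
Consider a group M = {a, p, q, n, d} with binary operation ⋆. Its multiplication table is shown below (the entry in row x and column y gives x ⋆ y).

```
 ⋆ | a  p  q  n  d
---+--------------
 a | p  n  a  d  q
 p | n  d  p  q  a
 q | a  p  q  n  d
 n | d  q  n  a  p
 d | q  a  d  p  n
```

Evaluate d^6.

d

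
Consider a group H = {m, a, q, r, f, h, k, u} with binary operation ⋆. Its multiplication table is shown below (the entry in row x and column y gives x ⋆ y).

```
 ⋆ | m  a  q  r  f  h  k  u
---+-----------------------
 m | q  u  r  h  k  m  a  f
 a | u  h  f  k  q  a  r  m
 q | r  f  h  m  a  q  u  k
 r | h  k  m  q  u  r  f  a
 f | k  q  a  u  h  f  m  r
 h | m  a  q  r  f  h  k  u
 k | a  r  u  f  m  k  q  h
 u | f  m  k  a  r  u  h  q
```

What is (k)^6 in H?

k^1 = k
k^2 = k ⋆ k = q
k^3 = q ⋆ k = u
k^4 = u ⋆ k = h
k^5 = h ⋆ k = k
k^6 = k ⋆ k = q

q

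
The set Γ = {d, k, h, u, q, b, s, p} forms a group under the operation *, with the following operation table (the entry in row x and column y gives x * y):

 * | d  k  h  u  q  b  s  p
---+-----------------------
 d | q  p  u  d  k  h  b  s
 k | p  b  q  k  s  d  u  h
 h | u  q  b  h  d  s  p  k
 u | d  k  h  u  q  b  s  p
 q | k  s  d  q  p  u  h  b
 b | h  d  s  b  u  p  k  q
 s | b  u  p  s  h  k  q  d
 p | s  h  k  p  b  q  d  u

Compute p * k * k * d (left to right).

p * k = h
h * k = q
q * d = k

k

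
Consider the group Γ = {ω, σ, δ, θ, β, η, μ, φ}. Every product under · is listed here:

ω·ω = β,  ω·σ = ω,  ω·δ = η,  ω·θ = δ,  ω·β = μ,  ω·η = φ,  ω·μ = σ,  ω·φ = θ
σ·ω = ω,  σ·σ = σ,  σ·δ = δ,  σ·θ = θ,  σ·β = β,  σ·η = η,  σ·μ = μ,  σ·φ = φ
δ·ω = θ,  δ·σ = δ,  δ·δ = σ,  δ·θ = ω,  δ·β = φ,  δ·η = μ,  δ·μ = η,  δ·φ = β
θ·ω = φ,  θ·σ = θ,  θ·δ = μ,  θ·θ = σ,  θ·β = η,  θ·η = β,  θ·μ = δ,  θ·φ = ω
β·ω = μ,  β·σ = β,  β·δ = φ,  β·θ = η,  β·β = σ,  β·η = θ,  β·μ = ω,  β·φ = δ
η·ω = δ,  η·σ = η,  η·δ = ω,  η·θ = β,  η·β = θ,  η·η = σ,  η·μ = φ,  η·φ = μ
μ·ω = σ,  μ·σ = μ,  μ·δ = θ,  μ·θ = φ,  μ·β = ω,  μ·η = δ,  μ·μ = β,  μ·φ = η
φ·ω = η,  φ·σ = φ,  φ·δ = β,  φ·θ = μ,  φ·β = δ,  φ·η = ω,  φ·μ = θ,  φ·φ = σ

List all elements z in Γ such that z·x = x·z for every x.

An element z is central iff its row equals its column in the table.
For η: η·μ = φ ≠ δ = μ·η, so η ∉ Z.
Checking each element this way leaves Z(Γ) = {β, σ}.

{β, σ}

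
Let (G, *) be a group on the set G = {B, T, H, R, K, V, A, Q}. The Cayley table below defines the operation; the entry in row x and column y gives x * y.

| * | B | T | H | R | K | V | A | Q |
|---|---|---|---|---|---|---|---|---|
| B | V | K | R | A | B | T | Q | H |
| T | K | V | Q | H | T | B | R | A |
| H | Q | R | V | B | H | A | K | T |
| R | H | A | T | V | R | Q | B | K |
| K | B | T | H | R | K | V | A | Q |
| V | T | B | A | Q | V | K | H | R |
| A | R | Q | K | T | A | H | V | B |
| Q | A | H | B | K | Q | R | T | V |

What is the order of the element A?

4

The identity element is K (its row matches the header).
A^1 = A
A^2 = A * A = V
A^3 = V * A = H
A^4 = H * A = K
The first power of A equal to the identity is A^4, so ord(A) = 4.
(Structurally, G here is isomorphic to the quaternion group Q_8.)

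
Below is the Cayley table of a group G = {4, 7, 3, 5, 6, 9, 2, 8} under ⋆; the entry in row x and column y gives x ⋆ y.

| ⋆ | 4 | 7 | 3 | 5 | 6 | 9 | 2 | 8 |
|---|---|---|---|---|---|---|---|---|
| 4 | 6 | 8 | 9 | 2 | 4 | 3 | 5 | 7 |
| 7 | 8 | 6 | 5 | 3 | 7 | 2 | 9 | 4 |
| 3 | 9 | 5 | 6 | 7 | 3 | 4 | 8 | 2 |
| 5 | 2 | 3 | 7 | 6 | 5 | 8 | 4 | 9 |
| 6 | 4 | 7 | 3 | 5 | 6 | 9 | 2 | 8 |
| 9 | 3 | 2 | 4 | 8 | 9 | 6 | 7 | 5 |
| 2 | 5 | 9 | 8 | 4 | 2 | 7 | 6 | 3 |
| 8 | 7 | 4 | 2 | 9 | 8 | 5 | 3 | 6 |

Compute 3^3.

3^1 = 3
3^2 = 3 ⋆ 3 = 6
3^3 = 6 ⋆ 3 = 3

3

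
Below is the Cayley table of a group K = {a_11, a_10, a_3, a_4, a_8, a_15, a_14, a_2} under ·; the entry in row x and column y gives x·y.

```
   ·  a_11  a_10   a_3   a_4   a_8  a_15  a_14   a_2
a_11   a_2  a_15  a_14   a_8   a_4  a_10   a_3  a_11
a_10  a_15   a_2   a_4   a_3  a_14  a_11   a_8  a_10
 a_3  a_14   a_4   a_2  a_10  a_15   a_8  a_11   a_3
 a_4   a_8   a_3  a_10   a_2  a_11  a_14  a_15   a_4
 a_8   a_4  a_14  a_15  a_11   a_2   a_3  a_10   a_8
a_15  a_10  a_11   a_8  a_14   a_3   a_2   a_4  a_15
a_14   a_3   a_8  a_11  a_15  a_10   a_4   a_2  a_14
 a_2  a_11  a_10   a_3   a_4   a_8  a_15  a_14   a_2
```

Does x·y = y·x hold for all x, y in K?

Check whether the table is symmetric across its main diagonal.
Every entry (row x, col y) equals the entry (row y, col x), so K is abelian.

Yes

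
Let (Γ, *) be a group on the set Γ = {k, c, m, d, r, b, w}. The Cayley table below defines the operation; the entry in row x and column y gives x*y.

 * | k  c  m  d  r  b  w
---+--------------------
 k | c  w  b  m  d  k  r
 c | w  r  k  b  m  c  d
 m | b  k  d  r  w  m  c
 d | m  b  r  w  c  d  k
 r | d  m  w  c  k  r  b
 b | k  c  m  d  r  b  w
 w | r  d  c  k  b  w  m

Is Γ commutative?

Check whether the table is symmetric across its main diagonal.
Every entry (row x, col y) equals the entry (row y, col x), so Γ is abelian.

Yes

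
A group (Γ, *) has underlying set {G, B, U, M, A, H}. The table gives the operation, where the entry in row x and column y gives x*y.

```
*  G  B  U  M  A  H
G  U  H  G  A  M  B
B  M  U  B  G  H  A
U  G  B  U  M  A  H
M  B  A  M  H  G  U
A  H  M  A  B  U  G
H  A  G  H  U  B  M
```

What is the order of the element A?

The identity element is U (its row matches the header).
A^1 = A
A^2 = A*A = U
The first power of A equal to the identity is A^2, so ord(A) = 2.

2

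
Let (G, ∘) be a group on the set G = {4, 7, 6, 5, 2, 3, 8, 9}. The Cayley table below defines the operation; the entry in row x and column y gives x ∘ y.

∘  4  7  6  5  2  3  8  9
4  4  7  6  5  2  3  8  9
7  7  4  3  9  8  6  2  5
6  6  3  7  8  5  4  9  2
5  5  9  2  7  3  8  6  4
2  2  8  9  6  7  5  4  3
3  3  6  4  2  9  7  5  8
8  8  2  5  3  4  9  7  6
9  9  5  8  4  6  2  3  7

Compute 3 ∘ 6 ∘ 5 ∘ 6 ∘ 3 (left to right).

5

3 ∘ 6 = 4
4 ∘ 5 = 5
5 ∘ 6 = 2
2 ∘ 3 = 5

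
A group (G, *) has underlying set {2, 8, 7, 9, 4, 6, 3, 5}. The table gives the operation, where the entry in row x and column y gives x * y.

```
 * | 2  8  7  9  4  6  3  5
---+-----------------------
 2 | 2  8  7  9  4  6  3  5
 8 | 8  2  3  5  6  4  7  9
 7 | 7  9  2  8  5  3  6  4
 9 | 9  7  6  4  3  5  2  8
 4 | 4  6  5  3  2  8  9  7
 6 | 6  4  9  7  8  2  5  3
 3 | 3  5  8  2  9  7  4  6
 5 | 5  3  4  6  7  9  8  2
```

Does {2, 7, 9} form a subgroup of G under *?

9 * 9 = 4, which is not in {2, 7, 9}.
The subset is not closed under *, so it is not a subgroup.
(Structurally, G here is isomorphic to the dihedral group D_4.)

No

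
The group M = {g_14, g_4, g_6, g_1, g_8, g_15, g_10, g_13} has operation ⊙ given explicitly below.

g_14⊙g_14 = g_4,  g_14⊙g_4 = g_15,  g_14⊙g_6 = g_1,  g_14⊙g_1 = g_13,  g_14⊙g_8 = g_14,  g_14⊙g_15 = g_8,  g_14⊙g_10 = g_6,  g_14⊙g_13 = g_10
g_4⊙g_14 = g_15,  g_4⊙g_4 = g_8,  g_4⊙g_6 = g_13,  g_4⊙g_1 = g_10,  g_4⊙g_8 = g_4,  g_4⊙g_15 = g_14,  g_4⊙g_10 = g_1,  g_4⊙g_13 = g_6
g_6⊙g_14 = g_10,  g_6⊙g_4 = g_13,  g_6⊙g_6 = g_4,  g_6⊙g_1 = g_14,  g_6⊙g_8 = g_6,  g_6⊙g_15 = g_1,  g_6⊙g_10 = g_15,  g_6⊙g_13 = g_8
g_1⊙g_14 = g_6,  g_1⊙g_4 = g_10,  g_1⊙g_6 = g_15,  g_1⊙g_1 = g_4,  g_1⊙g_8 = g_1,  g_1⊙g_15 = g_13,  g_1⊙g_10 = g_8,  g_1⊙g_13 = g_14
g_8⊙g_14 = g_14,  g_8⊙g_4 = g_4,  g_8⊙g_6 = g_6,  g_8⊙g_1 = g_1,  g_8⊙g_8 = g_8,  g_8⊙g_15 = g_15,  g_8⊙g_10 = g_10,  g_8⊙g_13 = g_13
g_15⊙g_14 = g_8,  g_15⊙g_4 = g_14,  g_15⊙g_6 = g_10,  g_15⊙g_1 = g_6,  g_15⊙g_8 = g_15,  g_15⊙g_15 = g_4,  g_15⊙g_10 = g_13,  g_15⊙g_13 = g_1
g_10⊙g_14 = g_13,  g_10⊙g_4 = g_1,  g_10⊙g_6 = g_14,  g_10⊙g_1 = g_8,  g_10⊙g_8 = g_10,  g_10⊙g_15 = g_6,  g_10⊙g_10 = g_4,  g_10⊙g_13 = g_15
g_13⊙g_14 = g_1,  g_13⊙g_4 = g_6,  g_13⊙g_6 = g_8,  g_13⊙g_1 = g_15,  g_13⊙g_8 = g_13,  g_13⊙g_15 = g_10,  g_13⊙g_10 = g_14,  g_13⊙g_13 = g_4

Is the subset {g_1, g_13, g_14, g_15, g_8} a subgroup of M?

No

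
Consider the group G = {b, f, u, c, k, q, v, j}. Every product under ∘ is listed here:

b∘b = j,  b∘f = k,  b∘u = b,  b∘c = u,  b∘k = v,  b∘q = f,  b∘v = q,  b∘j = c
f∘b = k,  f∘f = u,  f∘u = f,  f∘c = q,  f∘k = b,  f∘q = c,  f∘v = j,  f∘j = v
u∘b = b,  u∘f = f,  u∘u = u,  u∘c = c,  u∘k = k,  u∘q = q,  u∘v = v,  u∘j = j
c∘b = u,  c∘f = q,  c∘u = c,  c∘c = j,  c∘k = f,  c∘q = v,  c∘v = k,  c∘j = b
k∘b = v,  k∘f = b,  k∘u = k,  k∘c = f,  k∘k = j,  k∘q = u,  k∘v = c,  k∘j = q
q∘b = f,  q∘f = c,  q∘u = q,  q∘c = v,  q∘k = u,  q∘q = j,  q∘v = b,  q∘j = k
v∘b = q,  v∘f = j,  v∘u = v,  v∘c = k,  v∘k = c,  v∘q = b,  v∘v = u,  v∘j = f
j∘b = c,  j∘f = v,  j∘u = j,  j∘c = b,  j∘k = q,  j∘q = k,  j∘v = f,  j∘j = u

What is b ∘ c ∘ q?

b ∘ c = u
u ∘ q = q

q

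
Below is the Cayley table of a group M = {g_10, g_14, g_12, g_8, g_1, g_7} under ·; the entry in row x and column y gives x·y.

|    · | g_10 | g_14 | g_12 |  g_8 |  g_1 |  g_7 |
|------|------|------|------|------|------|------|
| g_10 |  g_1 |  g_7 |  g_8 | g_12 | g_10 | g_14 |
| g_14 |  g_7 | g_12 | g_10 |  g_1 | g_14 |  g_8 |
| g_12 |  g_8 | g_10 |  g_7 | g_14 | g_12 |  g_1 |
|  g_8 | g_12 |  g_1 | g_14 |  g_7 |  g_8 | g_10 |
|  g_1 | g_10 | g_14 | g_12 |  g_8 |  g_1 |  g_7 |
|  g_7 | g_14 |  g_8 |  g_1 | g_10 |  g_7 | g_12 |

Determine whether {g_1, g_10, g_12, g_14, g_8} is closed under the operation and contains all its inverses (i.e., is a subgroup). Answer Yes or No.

No

g_14·g_10 = g_7, which is not in {g_1, g_10, g_12, g_14, g_8}.
The subset is not closed under ·, so it is not a subgroup.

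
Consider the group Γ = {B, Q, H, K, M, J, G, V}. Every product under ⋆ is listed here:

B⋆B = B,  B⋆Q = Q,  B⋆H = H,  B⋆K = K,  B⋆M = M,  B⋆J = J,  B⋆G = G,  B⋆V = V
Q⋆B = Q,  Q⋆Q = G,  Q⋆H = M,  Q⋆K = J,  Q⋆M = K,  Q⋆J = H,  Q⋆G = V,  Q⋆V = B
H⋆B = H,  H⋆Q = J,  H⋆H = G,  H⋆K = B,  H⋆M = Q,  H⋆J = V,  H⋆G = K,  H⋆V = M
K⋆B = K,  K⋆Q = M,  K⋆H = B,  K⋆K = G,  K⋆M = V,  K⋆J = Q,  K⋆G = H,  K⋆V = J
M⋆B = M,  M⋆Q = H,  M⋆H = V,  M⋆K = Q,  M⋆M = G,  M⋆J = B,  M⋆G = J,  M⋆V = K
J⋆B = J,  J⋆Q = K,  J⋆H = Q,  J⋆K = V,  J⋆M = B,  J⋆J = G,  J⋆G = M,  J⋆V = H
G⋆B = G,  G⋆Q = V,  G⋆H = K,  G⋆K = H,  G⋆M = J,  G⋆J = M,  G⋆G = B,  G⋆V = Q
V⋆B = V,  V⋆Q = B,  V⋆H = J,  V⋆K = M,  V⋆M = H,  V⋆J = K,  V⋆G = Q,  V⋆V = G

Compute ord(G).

The identity element is B (its row matches the header).
G^1 = G
G^2 = G ⋆ G = B
The first power of G equal to the identity is G^2, so ord(G) = 2.
(Structurally, Γ here is isomorphic to the quaternion group Q_8.)

2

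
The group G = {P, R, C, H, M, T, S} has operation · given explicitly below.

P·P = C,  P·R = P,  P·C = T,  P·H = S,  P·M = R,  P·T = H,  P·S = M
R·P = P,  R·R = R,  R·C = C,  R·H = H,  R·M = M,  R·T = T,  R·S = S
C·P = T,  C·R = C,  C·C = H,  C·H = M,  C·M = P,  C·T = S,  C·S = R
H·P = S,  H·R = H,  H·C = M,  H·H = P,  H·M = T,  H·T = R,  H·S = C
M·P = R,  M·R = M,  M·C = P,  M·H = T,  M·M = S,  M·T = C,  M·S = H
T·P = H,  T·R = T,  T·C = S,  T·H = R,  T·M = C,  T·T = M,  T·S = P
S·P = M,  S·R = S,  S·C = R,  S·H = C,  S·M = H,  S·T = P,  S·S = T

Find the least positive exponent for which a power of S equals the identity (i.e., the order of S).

The identity element is R (its row matches the header).
S^1 = S
S^2 = S·S = T
S^3 = T·S = P
S^4 = P·S = M
S^5 = M·S = H
S^6 = H·S = C
S^7 = C·S = R
The first power of S equal to the identity is S^7, so ord(S) = 7.

7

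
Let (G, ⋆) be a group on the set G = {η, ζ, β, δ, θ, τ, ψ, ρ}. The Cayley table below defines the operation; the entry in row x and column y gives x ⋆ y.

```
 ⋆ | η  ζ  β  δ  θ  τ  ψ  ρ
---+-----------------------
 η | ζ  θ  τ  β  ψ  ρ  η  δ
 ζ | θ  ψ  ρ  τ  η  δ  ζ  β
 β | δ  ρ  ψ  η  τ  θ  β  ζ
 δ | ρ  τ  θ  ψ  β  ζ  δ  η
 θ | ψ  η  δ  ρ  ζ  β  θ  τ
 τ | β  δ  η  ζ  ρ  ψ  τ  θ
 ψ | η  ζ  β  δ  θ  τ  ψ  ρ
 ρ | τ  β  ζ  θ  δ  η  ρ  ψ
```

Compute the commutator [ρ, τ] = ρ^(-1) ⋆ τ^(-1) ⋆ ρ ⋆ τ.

ζ

Identity is ψ; from the table ρ^(-1) = ρ and τ^(-1) = τ.
ρ ⋆ τ = η
η ⋆ ρ = δ
δ ⋆ τ = ζ
(Structurally, G here is isomorphic to the dihedral group D_4.)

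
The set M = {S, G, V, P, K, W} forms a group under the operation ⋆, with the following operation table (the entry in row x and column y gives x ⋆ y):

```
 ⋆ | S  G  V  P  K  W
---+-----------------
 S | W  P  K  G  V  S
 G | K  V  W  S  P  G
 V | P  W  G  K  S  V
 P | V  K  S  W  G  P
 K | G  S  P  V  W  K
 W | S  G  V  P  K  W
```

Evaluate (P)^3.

P

P^1 = P
P^2 = P ⋆ P = W
P^3 = W ⋆ P = P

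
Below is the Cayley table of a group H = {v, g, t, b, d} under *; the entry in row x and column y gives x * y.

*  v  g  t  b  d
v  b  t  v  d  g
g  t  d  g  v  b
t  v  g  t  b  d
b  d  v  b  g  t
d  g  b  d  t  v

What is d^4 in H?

b

d^1 = d
d^2 = d * d = v
d^3 = v * d = g
d^4 = g * d = b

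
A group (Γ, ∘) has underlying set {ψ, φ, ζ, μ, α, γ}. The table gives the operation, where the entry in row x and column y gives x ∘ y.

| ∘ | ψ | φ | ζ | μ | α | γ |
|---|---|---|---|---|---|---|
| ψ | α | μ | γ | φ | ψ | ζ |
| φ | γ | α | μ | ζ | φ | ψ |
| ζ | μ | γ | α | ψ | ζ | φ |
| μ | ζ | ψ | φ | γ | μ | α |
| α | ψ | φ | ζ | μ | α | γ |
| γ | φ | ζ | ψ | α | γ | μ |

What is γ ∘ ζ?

ψ

Read row γ, column ζ: γ ∘ ζ = ψ.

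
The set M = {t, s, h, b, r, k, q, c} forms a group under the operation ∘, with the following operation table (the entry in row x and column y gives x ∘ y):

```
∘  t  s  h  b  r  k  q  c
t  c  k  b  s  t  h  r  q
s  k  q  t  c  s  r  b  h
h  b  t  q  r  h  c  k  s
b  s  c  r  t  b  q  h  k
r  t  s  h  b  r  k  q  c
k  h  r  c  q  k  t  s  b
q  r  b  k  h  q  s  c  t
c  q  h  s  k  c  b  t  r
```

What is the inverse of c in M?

First locate the identity: row r matches the header, so r is the identity.
Scan row c for r: c ∘ c = r. Hence c^(-1) = c.

c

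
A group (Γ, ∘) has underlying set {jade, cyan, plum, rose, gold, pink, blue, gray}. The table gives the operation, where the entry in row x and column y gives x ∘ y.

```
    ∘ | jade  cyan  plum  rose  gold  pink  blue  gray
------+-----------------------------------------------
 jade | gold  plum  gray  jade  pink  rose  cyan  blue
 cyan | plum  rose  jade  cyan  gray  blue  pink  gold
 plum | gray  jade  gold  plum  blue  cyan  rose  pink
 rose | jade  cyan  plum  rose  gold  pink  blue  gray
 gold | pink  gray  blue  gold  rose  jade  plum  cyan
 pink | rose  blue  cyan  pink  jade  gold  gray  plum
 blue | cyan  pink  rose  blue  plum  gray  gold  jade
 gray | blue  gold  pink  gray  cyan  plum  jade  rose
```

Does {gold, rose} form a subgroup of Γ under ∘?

Yes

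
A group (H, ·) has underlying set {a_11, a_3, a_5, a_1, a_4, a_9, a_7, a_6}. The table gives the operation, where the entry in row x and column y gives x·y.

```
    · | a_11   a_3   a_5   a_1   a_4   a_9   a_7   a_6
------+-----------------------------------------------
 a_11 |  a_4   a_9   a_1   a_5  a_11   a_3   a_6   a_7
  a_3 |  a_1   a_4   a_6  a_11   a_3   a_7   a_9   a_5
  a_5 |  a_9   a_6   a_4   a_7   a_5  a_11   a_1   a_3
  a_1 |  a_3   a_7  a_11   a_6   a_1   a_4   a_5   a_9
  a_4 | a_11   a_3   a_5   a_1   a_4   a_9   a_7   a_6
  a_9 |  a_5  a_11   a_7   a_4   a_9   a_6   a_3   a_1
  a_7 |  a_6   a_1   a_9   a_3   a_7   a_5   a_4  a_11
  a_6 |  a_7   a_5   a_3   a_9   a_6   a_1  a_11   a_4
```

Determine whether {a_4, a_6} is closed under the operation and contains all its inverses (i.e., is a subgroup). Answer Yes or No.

Yes

{a_4, a_6} contains the identity a_4.
Checking products: every product of two elements of {a_4, a_6} (read from the table) lies in {a_4, a_6}, so the set is closed.
In a finite group, a nonempty closed subset is a subgroup. So {a_4, a_6} ≤ H.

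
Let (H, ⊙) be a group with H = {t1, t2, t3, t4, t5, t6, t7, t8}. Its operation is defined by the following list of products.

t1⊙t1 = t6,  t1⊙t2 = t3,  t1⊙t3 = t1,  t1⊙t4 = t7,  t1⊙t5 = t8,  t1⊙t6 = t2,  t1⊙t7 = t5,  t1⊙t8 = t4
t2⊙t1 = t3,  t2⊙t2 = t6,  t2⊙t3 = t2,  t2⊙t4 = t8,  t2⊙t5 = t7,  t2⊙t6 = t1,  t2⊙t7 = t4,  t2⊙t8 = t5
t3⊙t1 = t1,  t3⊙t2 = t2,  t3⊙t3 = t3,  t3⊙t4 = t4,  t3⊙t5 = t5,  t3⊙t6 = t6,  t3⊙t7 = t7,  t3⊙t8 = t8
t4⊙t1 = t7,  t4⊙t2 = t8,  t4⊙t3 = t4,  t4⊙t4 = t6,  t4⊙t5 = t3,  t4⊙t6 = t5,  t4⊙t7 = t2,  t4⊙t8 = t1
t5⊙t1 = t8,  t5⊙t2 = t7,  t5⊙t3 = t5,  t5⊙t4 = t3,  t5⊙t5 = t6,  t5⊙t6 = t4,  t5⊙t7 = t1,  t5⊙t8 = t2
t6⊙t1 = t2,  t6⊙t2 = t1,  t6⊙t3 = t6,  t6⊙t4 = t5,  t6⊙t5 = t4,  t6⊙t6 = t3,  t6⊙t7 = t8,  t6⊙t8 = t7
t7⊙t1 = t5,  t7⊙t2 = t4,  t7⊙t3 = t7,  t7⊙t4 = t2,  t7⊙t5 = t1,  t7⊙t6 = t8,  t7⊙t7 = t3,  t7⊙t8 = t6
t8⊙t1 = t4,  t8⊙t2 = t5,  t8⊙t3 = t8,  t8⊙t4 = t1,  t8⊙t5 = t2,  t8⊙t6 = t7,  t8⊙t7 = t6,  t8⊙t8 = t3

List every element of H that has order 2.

Identity is t3. Compute the order of each non-identity element by repeated multiplication:
  t1: t1 → t6 → t2 → t3  (order 4)
  t2: t2 → t6 → t1 → t3  (order 4)
  t4: t4 → t6 → t5 → t3  (order 4)
  t5: t5 → t6 → t4 → t3  (order 4)
  t6: t6 → t3  (order 2)
  t7: t7 → t3  (order 2)
  t8: t8 → t3  (order 2)
Elements of order 2: {t6, t7, t8}.

{t6, t7, t8}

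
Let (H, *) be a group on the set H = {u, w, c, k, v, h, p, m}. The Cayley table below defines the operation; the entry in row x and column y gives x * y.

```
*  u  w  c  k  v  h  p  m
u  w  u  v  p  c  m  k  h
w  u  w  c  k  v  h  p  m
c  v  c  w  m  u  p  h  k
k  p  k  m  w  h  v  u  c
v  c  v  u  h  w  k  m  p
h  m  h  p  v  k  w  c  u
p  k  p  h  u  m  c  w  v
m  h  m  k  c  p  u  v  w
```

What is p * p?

w

Read row p, column p: p * p = w.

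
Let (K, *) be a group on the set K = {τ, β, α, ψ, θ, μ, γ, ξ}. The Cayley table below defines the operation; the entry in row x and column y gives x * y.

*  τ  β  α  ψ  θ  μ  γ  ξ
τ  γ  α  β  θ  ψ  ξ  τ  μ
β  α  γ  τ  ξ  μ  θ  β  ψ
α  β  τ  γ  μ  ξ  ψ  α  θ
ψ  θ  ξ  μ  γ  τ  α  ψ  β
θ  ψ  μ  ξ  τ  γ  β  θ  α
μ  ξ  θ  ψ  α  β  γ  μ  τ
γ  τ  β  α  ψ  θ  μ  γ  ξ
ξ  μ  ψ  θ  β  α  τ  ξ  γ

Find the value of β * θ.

Read row β, column θ: β * θ = μ.

μ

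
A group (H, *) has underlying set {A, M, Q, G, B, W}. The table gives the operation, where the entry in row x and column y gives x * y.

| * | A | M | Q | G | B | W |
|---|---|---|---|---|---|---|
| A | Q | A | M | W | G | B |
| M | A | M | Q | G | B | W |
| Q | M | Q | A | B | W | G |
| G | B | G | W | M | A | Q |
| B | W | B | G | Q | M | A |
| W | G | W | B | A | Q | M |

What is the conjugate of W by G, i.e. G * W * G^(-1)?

B

The identity is M. In row G, the entry M sits in column G, so G^(-1) = G.
G * W = Q
Q * G = B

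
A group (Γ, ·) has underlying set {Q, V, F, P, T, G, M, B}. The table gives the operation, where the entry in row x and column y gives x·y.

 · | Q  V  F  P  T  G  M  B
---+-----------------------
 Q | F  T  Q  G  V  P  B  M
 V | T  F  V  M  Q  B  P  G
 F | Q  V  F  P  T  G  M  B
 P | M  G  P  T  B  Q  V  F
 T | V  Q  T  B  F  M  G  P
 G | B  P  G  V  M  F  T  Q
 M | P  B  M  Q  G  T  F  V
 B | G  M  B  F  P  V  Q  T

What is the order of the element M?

The identity element is F (its row matches the header).
M^1 = M
M^2 = M·M = F
The first power of M equal to the identity is M^2, so ord(M) = 2.

2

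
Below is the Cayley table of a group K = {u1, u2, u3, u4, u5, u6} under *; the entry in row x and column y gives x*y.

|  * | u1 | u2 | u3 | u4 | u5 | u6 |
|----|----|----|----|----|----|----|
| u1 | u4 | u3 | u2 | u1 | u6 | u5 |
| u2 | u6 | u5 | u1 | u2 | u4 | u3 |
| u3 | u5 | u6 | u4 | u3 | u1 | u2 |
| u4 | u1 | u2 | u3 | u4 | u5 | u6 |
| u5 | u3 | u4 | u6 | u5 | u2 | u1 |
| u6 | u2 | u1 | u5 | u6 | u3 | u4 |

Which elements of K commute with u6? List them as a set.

Compare row u6 with column u6 entry by entry.
u5*u6 = u1 but u6*u5 = u3, so u5 does not.
Collecting the elements that commute with u6: C(u6) = {u4, u6}.

{u4, u6}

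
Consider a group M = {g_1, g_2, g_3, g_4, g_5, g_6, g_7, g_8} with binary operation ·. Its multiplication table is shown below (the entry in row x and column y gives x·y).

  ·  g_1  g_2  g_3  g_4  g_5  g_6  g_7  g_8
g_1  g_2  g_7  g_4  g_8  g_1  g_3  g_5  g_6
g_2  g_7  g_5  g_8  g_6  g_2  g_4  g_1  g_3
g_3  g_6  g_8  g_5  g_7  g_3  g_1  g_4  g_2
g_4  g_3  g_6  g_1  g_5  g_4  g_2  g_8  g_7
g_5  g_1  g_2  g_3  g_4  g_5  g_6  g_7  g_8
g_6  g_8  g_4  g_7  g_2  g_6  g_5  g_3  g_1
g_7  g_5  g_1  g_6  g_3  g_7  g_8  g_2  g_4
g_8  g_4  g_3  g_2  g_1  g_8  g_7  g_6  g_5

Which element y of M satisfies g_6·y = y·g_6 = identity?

First locate the identity: row g_5 matches the header, so g_5 is the identity.
Scan row g_6 for g_5: g_6·g_6 = g_5. Hence g_6^(-1) = g_6.
(Structurally, M here is isomorphic to the dihedral group D_4.)

g_6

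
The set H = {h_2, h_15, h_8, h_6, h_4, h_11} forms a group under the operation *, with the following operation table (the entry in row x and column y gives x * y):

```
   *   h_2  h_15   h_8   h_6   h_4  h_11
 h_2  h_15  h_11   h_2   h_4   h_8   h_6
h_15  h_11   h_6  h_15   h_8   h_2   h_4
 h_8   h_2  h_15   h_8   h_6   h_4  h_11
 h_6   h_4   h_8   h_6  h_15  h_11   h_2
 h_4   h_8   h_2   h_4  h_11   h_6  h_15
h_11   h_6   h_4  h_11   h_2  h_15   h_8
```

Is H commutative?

Check whether the table is symmetric across its main diagonal.
Every entry (row x, col y) equals the entry (row y, col x), so H is abelian.

Yes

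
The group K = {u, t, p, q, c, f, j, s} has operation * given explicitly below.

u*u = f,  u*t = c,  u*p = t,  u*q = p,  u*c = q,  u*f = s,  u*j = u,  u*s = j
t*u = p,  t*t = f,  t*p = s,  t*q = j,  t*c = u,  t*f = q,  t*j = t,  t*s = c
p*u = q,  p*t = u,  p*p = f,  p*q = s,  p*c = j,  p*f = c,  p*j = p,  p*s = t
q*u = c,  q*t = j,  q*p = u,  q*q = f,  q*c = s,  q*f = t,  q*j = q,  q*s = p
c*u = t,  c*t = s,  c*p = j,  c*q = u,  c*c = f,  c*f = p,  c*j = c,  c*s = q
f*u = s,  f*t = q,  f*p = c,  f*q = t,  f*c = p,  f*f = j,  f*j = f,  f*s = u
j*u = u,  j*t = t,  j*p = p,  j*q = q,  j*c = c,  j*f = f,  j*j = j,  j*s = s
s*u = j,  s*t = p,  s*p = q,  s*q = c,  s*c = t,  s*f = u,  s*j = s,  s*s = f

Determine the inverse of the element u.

s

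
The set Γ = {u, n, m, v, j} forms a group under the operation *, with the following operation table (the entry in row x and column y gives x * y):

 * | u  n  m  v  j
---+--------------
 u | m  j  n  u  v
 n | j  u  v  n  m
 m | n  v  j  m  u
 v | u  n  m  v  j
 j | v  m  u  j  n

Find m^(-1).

First locate the identity: row v matches the header, so v is the identity.
Scan row m for v: m * n = v. Hence m^(-1) = n.

n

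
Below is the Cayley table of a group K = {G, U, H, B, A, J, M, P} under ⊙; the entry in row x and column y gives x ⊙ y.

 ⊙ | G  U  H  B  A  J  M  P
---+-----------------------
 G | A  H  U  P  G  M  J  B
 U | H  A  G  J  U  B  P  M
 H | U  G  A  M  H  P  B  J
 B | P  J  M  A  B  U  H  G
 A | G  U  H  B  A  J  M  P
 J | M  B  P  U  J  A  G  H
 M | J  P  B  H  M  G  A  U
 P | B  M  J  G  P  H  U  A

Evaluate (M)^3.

M^1 = M
M^2 = M ⊙ M = A
M^3 = A ⊙ M = M

M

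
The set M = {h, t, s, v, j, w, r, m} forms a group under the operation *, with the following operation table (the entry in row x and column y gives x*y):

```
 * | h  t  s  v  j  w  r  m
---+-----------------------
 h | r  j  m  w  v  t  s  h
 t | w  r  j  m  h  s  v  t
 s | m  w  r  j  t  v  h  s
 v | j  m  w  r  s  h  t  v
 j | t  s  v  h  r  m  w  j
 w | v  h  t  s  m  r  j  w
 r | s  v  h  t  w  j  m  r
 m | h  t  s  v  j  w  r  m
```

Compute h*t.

Read row h, column t: h*t = j.

j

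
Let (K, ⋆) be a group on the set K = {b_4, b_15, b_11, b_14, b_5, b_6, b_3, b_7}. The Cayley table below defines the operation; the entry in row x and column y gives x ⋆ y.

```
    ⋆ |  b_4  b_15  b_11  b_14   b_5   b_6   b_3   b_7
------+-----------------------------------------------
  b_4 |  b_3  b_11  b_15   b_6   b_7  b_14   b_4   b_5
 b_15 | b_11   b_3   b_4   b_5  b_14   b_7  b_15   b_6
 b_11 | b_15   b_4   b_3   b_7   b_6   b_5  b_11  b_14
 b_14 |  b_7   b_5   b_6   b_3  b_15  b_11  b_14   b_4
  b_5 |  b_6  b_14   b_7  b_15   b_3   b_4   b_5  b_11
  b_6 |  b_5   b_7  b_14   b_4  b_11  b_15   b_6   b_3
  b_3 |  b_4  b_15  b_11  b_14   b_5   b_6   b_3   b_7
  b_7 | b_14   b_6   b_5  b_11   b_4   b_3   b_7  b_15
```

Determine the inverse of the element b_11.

First locate the identity: row b_3 matches the header, so b_3 is the identity.
Scan row b_11 for b_3: b_11 ⋆ b_11 = b_3. Hence b_11^(-1) = b_11.

b_11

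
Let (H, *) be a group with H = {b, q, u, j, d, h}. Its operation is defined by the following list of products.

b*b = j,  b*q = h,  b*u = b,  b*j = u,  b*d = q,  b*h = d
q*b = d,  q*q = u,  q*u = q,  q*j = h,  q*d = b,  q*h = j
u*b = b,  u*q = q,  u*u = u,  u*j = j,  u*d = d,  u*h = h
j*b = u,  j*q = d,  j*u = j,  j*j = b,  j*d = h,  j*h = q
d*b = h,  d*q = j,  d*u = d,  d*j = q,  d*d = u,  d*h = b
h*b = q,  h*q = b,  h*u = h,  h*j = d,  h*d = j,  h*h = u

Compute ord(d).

The identity element is u (its row matches the header).
d^1 = d
d^2 = d*d = u
The first power of d equal to the identity is d^2, so ord(d) = 2.
(Structurally, H here is isomorphic to the symmetric group S_3.)

2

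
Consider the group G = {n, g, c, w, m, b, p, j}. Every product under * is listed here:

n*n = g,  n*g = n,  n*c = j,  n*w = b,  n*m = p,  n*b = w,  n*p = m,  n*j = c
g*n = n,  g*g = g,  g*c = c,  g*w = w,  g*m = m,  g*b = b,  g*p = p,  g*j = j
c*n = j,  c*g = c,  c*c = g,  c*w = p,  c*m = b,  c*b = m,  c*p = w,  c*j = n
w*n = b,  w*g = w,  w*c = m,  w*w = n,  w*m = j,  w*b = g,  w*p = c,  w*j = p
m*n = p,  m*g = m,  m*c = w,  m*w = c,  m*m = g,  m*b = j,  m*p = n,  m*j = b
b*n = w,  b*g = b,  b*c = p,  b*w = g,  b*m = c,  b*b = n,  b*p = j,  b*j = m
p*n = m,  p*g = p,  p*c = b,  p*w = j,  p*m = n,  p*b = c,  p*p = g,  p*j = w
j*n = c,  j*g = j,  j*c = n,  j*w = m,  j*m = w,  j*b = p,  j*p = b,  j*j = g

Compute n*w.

Read row n, column w: n*w = b.

b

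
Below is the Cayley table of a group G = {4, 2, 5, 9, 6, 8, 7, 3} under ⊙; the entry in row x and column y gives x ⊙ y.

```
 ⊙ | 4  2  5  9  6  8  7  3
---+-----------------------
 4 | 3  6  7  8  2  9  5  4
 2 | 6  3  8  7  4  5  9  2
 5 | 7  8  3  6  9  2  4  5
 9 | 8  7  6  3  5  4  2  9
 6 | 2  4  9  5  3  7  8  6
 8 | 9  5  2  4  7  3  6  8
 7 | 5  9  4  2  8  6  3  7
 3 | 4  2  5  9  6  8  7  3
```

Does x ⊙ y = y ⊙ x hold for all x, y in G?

Yes

Check whether the table is symmetric across its main diagonal.
Every entry (row x, col y) equals the entry (row y, col x), so G is abelian.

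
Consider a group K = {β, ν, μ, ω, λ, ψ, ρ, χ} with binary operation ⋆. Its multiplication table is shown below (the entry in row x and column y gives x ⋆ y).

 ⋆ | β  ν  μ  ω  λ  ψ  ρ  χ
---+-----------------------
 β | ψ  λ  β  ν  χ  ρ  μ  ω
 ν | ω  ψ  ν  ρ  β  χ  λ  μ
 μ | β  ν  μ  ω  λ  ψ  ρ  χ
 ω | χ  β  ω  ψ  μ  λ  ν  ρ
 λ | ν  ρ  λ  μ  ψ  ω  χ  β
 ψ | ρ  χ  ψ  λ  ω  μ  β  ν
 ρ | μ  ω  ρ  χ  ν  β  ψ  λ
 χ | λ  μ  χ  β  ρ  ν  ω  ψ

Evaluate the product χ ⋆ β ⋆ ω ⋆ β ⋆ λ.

χ ⋆ β = λ
λ ⋆ ω = μ
μ ⋆ β = β
β ⋆ λ = χ
(Structurally, K here is isomorphic to the quaternion group Q_8.)

χ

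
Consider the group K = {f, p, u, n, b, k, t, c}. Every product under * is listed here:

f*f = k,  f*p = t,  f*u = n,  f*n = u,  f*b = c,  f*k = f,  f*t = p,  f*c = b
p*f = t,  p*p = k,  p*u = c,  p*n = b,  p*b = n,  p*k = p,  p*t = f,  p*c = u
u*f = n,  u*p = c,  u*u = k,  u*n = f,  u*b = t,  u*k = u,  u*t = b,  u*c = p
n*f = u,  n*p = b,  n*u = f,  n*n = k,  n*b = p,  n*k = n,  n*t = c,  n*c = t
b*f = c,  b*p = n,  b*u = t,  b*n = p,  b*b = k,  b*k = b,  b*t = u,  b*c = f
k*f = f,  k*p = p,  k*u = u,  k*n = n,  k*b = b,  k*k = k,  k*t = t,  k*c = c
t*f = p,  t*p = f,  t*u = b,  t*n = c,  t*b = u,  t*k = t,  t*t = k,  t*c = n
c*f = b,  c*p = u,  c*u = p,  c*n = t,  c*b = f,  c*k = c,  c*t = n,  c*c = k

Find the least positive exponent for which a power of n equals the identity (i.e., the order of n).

The identity element is k (its row matches the header).
n^1 = n
n^2 = n * n = k
The first power of n equal to the identity is n^2, so ord(n) = 2.

2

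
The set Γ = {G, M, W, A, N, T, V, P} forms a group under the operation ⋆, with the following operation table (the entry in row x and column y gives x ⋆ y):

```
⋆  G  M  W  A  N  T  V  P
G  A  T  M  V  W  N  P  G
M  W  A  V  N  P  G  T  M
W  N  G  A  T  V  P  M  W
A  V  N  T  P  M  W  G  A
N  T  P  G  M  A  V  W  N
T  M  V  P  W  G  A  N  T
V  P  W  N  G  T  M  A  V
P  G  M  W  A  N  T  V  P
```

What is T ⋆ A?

Read row T, column A: T ⋆ A = W.

W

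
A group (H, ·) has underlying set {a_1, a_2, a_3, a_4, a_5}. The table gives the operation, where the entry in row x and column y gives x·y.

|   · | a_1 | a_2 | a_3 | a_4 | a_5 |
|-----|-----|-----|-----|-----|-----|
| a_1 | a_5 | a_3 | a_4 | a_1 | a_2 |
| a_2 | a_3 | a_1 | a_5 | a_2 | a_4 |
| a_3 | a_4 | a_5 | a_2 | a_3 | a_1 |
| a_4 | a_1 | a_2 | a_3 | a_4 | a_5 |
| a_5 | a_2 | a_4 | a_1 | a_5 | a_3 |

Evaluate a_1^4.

a_3

a_1^1 = a_1
a_1^2 = a_1·a_1 = a_5
a_1^3 = a_5·a_1 = a_2
a_1^4 = a_2·a_1 = a_3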